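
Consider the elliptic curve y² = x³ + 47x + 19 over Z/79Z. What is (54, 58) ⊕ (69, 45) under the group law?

(67, 27)

(54, 58) + (69, 45). λ = (45 - 58)/(69 - 54) ≡ 66/15 mod 79. 15⁻¹ ≡ 58 (mod 79) since 15·58 = 870 ≡ 1, so λ ≡ 36.
  x = λ² - 54 - 69 = 1296 - 123 ≡ 67; y = λ·(54 - 67) - 58 ≡ 27. → (67, 27)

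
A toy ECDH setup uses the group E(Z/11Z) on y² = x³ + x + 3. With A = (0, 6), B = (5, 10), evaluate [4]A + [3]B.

First 4A:
Repeated addition: build up to 4A.
2A: tangent at (0, 6): λ = (3·0² + 1)/(2·6) ≡ 1/1. 1⁻¹ ≡ 1 (mod 11), so λ ≡ 1·1 ≡ 1.
  x = λ² - 0 - 0 = 1 - 0 ≡ 1; y = λ·(0 - 1) - 6 ≡ 4. → (1, 4)
3A: (1, 4) + (0, 6). λ = (6 - 4)/(0 - 1) ≡ 2/10 mod 11. 10⁻¹ ≡ 10 (mod 11), so λ ≡ 9.
  x = λ² - 1 - 0 = 81 - 1 ≡ 3; y = λ·(1 - 3) - 4 ≡ 0. → (3, 0)
4A: (3, 0) + (0, 6). λ = (6 - 0)/(0 - 3) ≡ 6/8 mod 11. 8⁻¹ ≡ 7 (mod 11) since 8·7 = 56 ≡ 1, so λ ≡ 9.
  x = λ² - 3 - 0 = 81 - 3 ≡ 1; y = λ·(3 - 1) - 0 ≡ 7. → (1, 7)
4A = (1, 7).
Next 3B:
Repeated addition: build up to 3B.
2B: tangent at (5, 10): λ = (3·5² + 1)/(2·10) ≡ 10/9. 9⁻¹ ≡ 5 (mod 11) since 9·5 = 45 ≡ 1, so λ ≡ 10·5 ≡ 6.
  x = λ² - 5 - 5 = 36 - 10 ≡ 4; y = λ·(5 - 4) - 10 ≡ 7. → (4, 7)
3B: (4, 7) + (5, 10). λ = (10 - 7)/(5 - 4) ≡ 3/1 mod 11. 1⁻¹ ≡ 1 (mod 11) since 1·1 = 1 ≡ 1, so λ ≡ 3.
  x = λ² - 4 - 5 = 9 - 9 ≡ 0; y = λ·(4 - 0) - 7 ≡ 5. → (0, 5)
3B = (0, 5).
Finally 4A + 3B:
(1, 7) + (0, 5). λ = (5 - 7)/(0 - 1) ≡ 9/10 mod 11. 10⁻¹ ≡ 10 (mod 11), so λ ≡ 2.
  x = λ² - 1 - 0 = 4 - 1 ≡ 3; y = λ·(1 - 3) - 7 ≡ 0. → (3, 0)

(3, 0)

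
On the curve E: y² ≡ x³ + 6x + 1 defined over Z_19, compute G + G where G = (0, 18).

tangent at (0, 18): λ = (3·0² + 6)/(2·18) ≡ 6/17. 17⁻¹ ≡ 9 (mod 19) since 17·9 = 153 ≡ 1, so λ ≡ 6·9 ≡ 16.
  x = λ² - 0 - 0 = 256 - 0 ≡ 9; y = λ·(0 - 9) - 18 ≡ 9. → (9, 9)

(9, 9)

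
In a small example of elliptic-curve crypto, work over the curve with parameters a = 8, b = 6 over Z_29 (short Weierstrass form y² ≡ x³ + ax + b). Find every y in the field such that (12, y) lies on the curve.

x³ + 8x + 6 = 1830 ≡ 3 (mod 29).
3 is a non-residue mod 29; no y exists.

none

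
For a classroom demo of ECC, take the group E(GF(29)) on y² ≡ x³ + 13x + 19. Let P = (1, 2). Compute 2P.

(14, 4)

tangent at (1, 2): λ = (3·1² + 13)/(2·2) ≡ 16/4. 4⁻¹ ≡ 22 (mod 29) since 4·22 = 88 ≡ 1, so λ ≡ 16·22 ≡ 4.
  x = λ² - 1 - 1 = 16 - 2 ≡ 14; y = λ·(1 - 14) - 2 ≡ 4. → (14, 4)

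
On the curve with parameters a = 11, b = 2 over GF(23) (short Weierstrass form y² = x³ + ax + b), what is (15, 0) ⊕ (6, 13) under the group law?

(15, 0) + (6, 13). λ = (13 - 0)/(6 - 15) ≡ 13/14 mod 23. 14⁻¹ ≡ 5 (mod 23), so λ ≡ 19.
  x = λ² - 15 - 6 = 361 - 21 ≡ 18; y = λ·(15 - 18) - 0 ≡ 12. → (18, 12)

(18, 12)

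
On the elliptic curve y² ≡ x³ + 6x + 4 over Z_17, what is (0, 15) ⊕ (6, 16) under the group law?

(0, 15) + (6, 16). λ = (16 - 15)/(6 - 0) ≡ 1/6 mod 17. 6⁻¹ ≡ 3 (mod 17) since 6·3 = 18 ≡ 1, so λ ≡ 3.
  x = λ² - 0 - 6 = 9 - 6 ≡ 3; y = λ·(0 - 3) - 15 ≡ 10. → (3, 10)

(3, 10)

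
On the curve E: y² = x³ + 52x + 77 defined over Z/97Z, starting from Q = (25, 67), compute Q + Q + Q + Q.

Double-and-add on 4 = (100)₂. Start with Q = (25, 67) for the leading 1-bit.
double: tangent at (25, 67): λ = (3·25² + 52)/(2·67) ≡ 84/37. 37⁻¹ ≡ 21 (mod 97) since 37·21 = 777 ≡ 1, so λ ≡ 84·21 ≡ 18.
  x = λ² - 25 - 25 = 324 - 50 ≡ 80; y = λ·(25 - 80) - 67 ≡ 10. → (80, 10)
double: tangent at (80, 10): λ = (3·80² + 52)/(2·10) ≡ 46/20. 20⁻¹ ≡ 34 (mod 97), so λ ≡ 46·34 ≡ 12.
  x = λ² - 80 - 80 = 144 - 160 ≡ 81; y = λ·(80 - 81) - 10 ≡ 75. → (81, 75)

(81, 75)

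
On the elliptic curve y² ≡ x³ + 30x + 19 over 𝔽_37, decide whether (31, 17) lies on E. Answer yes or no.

yes

y² = 17² ≡ 30; x³ + 30x + 19 = 30740 ≡ 30 (mod 37). 30 = 30.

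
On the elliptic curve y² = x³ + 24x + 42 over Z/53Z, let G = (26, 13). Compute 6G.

(4, 19)

Double-and-add on 6 = (110)₂. Start with G = (26, 13) for the leading 1-bit.
double: tangent at (26, 13): λ = (3·26² + 24)/(2·13) ≡ 38/26. 26⁻¹ ≡ 51 (mod 53), so λ ≡ 38·51 ≡ 30.
  x = λ² - 26 - 26 = 900 - 52 ≡ 0; y = λ·(26 - 0) - 13 ≡ 25. → (0, 25)
add G: (0, 25) + (26, 13). λ = (13 - 25)/(26 - 0) ≡ 41/26 mod 53. 26⁻¹ ≡ 51 (mod 53), so λ ≡ 24.
  x = λ² - 0 - 26 = 576 - 26 ≡ 20; y = λ·(0 - 20) - 25 ≡ 25. → (20, 25)
double: tangent at (20, 25): λ = (3·20² + 24)/(2·25) ≡ 5/50. 50⁻¹ ≡ 35 (mod 53), so λ ≡ 5·35 ≡ 16.
  x = λ² - 20 - 20 = 256 - 40 ≡ 4; y = λ·(20 - 4) - 25 ≡ 19. → (4, 19)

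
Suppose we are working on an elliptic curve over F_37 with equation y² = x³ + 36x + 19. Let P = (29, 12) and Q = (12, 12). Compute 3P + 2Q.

(33, 12)

First 3P:
Repeated addition: build up to 3P.
2P: tangent at (29, 12): λ = (3·29² + 36)/(2·12) ≡ 6/24. 24⁻¹ ≡ 17 (mod 37), so λ ≡ 6·17 ≡ 28.
  x = λ² - 29 - 29 = 784 - 58 ≡ 23; y = λ·(29 - 23) - 12 ≡ 8. → (23, 8)
3P: (23, 8) + (29, 12). λ = (12 - 8)/(29 - 23) ≡ 4/6 mod 37. 6⁻¹ ≡ 31 (mod 37), so λ ≡ 13.
  x = λ² - 23 - 29 = 169 - 52 ≡ 6; y = λ·(23 - 6) - 8 ≡ 28. → (6, 28)
3P = (6, 28).
Next 2Q:
Repeated addition: build up to 2Q.
2Q: tangent at (12, 12): λ = (3·12² + 36)/(2·12) ≡ 24/24. 24⁻¹ ≡ 17 (mod 37), so λ ≡ 24·17 ≡ 1.
  x = λ² - 12 - 12 = 1 - 24 ≡ 14; y = λ·(12 - 14) - 12 ≡ 23. → (14, 23)
2Q = (14, 23).
Finally 3P + 2Q:
(6, 28) + (14, 23). λ = (23 - 28)/(14 - 6) ≡ 32/8 mod 37. 8⁻¹ ≡ 14 (mod 37), so λ ≡ 4.
  x = λ² - 6 - 14 = 16 - 20 ≡ 33; y = λ·(6 - 33) - 28 ≡ 12. → (33, 12)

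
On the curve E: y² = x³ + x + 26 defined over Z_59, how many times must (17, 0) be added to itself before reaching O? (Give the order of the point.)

2P: (17, 0) + (17, 0): same x and y₁ ≡ -y₂, so the sum is O.
2P = O, so the order is 2.

2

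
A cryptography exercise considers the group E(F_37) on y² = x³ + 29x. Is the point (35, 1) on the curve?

no

y² = 1² ≡ 1; x³ + 29x + 0 = 43890 ≡ 8 (mod 37). 1 ≠ 8.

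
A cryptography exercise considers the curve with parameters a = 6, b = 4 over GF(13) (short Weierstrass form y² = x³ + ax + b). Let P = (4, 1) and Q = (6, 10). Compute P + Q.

(7, 5)

(4, 1) + (6, 10). λ = (10 - 1)/(6 - 4) ≡ 9/2 mod 13. 2⁻¹ ≡ 7 (mod 13) since 2·7 = 14 ≡ 1, so λ ≡ 11.
  x = λ² - 4 - 6 = 121 - 10 ≡ 7; y = λ·(4 - 7) - 1 ≡ 5. → (7, 5)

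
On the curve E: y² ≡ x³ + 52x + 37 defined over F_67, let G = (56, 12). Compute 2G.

(48, 37)

tangent at (56, 12): λ = (3·56² + 52)/(2·12) ≡ 13/24. 24⁻¹ ≡ 14 (mod 67), so λ ≡ 13·14 ≡ 48.
  x = λ² - 56 - 56 = 2304 - 112 ≡ 48; y = λ·(56 - 48) - 12 ≡ 37. → (48, 37)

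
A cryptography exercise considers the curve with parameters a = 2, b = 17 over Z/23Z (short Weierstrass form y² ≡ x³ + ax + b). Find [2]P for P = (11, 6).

tangent at (11, 6): λ = (3·11² + 2)/(2·6) ≡ 20/12. 12⁻¹ ≡ 2 (mod 23) since 12·2 = 24 ≡ 1, so λ ≡ 20·2 ≡ 17.
  x = λ² - 11 - 11 = 289 - 22 ≡ 14; y = λ·(11 - 14) - 6 ≡ 12. → (14, 12)

(14, 12)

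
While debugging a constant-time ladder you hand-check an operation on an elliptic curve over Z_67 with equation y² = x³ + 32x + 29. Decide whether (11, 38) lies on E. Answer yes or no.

y² = 38² ≡ 37; x³ + 32x + 29 = 1712 ≡ 37 (mod 67). 37 = 37.

yes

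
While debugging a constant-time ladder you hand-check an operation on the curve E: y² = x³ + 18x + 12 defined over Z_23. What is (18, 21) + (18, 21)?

tangent at (18, 21): λ = (3·18² + 18)/(2·21) ≡ 1/19. 19⁻¹ ≡ 17 (mod 23), so λ ≡ 1·17 ≡ 17.
  x = λ² - 18 - 18 = 289 - 36 ≡ 0; y = λ·(18 - 0) - 21 ≡ 9. → (0, 9)

(0, 9)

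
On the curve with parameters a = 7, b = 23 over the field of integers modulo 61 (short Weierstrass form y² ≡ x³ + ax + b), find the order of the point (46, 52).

3

2P: tangent at (46, 52): λ = (3·46² + 7)/(2·52) ≡ 11/43. 43⁻¹ ≡ 44 (mod 61), so λ ≡ 11·44 ≡ 57.
  x = λ² - 46 - 46 = 3249 - 92 ≡ 46; y = λ·(46 - 46) - 52 ≡ 9. → (46, 9)
3P: (46, 9) + (46, 52): same x and y₁ ≡ -y₂, so the sum is 𝒪.
3P = 𝒪, so the order is 3.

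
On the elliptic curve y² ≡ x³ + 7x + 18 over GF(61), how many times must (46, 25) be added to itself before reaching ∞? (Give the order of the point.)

2P: tangent at (46, 25): λ = (3·46² + 7)/(2·25) ≡ 11/50. 50⁻¹ ≡ 11 (mod 61), so λ ≡ 11·11 ≡ 60.
  x = λ² - 46 - 46 = 3600 - 92 ≡ 31; y = λ·(46 - 31) - 25 ≡ 21. → (31, 21)
3P: (31, 21) + (46, 25). λ = (25 - 21)/(46 - 31) ≡ 4/15 mod 61. 15⁻¹ ≡ 57 (mod 61) since 15·57 = 855 ≡ 1, so λ ≡ 45.
  x = λ² - 31 - 46 = 2025 - 77 ≡ 57; y = λ·(31 - 57) - 21 ≡ 29. → (57, 29)
4P: (57, 29) + (46, 25). λ = (25 - 29)/(46 - 57) ≡ 57/50 mod 61. 50⁻¹ ≡ 11 (mod 61), so λ ≡ 17.
  x = λ² - 57 - 46 = 289 - 103 ≡ 3; y = λ·(57 - 3) - 29 ≡ 35. → (3, 35)
5P: (3, 35) + (46, 25). λ = (25 - 35)/(46 - 3) ≡ 51/43 mod 61. 43⁻¹ ≡ 44 (mod 61) since 43·44 = 1892 ≡ 1, so λ ≡ 48.
  x = λ² - 3 - 46 = 2304 - 49 ≡ 59; y = λ·(3 - 59) - 35 ≡ 22. → (59, 22)
6P: (59, 22) + (46, 25). λ = (25 - 22)/(46 - 59) ≡ 3/48 mod 61. 48⁻¹ ≡ 14 (mod 61), so λ ≡ 42.
  x = λ² - 59 - 46 = 1764 - 105 ≡ 12; y = λ·(59 - 12) - 22 ≡ 0. → (12, 0)
7P: (12, 0) + (46, 25). λ = (25 - 0)/(46 - 12) ≡ 25/34 mod 61. 34⁻¹ ≡ 9 (mod 61) since 34·9 = 306 ≡ 1, so λ ≡ 42.
  x = λ² - 12 - 46 = 1764 - 58 ≡ 59; y = λ·(12 - 59) - 0 ≡ 39. → (59, 39)
8P: (59, 39) + (46, 25). λ = (25 - 39)/(46 - 59) ≡ 47/48 mod 61. 48⁻¹ ≡ 14 (mod 61), so λ ≡ 48.
  x = λ² - 59 - 46 = 2304 - 105 ≡ 3; y = λ·(59 - 3) - 39 ≡ 26. → (3, 26)
9P: (3, 26) + (46, 25). λ = (25 - 26)/(46 - 3) ≡ 60/43 mod 61. 43⁻¹ ≡ 44 (mod 61) since 43·44 = 1892 ≡ 1, so λ ≡ 17.
  x = λ² - 3 - 46 = 289 - 49 ≡ 57; y = λ·(3 - 57) - 26 ≡ 32. → (57, 32)
10P: (57, 32) + (46, 25). λ = (25 - 32)/(46 - 57) ≡ 54/50 mod 61. 50⁻¹ ≡ 11 (mod 61) since 50·11 = 550 ≡ 1, so λ ≡ 45.
  x = λ² - 57 - 46 = 2025 - 103 ≡ 31; y = λ·(57 - 31) - 32 ≡ 40. → (31, 40)
11P: (31, 40) + (46, 25). λ = (25 - 40)/(46 - 31) ≡ 46/15 mod 61. 15⁻¹ ≡ 57 (mod 61), so λ ≡ 60.
  x = λ² - 31 - 46 = 3600 - 77 ≡ 46; y = λ·(31 - 46) - 40 ≡ 36. → (46, 36)
12P: (46, 36) + (46, 25): same x and y₁ ≡ -y₂, so the sum is ∞.
12P = ∞, so the order is 12.

12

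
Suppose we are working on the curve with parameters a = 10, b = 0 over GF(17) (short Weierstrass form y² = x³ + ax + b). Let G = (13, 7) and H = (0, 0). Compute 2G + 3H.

First 2G:
Repeated addition: build up to 2G.
2G: tangent at (13, 7): λ = (3·13² + 10)/(2·7) ≡ 7/14. 14⁻¹ ≡ 11 (mod 17), so λ ≡ 7·11 ≡ 9.
  x = λ² - 13 - 13 = 81 - 26 ≡ 4; y = λ·(13 - 4) - 7 ≡ 6. → (4, 6)
2G = (4, 6).
Next 3H:
Repeated addition: build up to 3H.
2H: (0, 0) + (0, 0): same x and y₁ ≡ -y₂, so the sum is 𝒪.
3H: 𝒪 + (0, 0) = (0, 0) (identity).
3H = (0, 0).
Finally 2G + 3H:
(4, 6) + (0, 0). λ = (0 - 6)/(0 - 4) ≡ 11/13 mod 17. 13⁻¹ ≡ 4 (mod 17) since 13·4 = 52 ≡ 1, so λ ≡ 10.
  x = λ² - 4 - 0 = 100 - 4 ≡ 11; y = λ·(4 - 11) - 6 ≡ 9. → (11, 9)

(11, 9)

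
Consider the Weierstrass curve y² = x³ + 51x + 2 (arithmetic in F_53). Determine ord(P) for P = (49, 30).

2P: tangent at (49, 30): λ = (3·49² + 51)/(2·30) ≡ 46/7. 7⁻¹ ≡ 38 (mod 53), so λ ≡ 46·38 ≡ 52.
  x = λ² - 49 - 49 = 2704 - 98 ≡ 9; y = λ·(49 - 9) - 30 ≡ 36. → (9, 36)
3P: (9, 36) + (49, 30). λ = (30 - 36)/(49 - 9) ≡ 47/40 mod 53. 40⁻¹ ≡ 4 (mod 53) since 40·4 = 160 ≡ 1, so λ ≡ 29.
  x = λ² - 9 - 49 = 841 - 58 ≡ 41; y = λ·(9 - 41) - 36 ≡ 43. → (41, 43)
4P: (41, 43) + (49, 30). λ = (30 - 43)/(49 - 41) ≡ 40/8 mod 53. 8⁻¹ ≡ 20 (mod 53), so λ ≡ 5.
  x = λ² - 41 - 49 = 25 - 90 ≡ 41; y = λ·(41 - 41) - 43 ≡ 10. → (41, 10)
5P: (41, 10) + (49, 30). λ = (30 - 10)/(49 - 41) ≡ 20/8 mod 53. 8⁻¹ ≡ 20 (mod 53) since 8·20 = 160 ≡ 1, so λ ≡ 29.
  x = λ² - 41 - 49 = 841 - 90 ≡ 9; y = λ·(41 - 9) - 10 ≡ 17. → (9, 17)
6P: (9, 17) + (49, 30). λ = (30 - 17)/(49 - 9) ≡ 13/40 mod 53. 40⁻¹ ≡ 4 (mod 53) since 40·4 = 160 ≡ 1, so λ ≡ 52.
  x = λ² - 9 - 49 = 2704 - 58 ≡ 49; y = λ·(9 - 49) - 17 ≡ 23. → (49, 23)
7P: (49, 23) + (49, 30): same x and y₁ ≡ -y₂, so the sum is the point at infinity.
7P = the point at infinity, so the order is 7.

7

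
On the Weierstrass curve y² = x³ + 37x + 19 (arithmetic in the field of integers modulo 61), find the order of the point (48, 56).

2P: tangent at (48, 56): λ = (3·48² + 37)/(2·56) ≡ 56/51. 51⁻¹ ≡ 6 (mod 61), so λ ≡ 56·6 ≡ 31.
  x = λ² - 48 - 48 = 961 - 96 ≡ 11; y = λ·(48 - 11) - 56 ≡ 54. → (11, 54)
3P: (11, 54) + (48, 56). λ = (56 - 54)/(48 - 11) ≡ 2/37 mod 61. 37⁻¹ ≡ 33 (mod 61), so λ ≡ 5.
  x = λ² - 11 - 48 = 25 - 59 ≡ 27; y = λ·(11 - 27) - 54 ≡ 49. → (27, 49)
4P: (27, 49) + (48, 56). λ = (56 - 49)/(48 - 27) ≡ 7/21 mod 61. 21⁻¹ ≡ 32 (mod 61), so λ ≡ 41.
  x = λ² - 27 - 48 = 1681 - 75 ≡ 20; y = λ·(27 - 20) - 49 ≡ 55. → (20, 55)
5P: (20, 55) + (48, 56). λ = (56 - 55)/(48 - 20) ≡ 1/28 mod 61. 28⁻¹ ≡ 24 (mod 61) since 28·24 = 672 ≡ 1, so λ ≡ 24.
  x = λ² - 20 - 48 = 576 - 68 ≡ 20; y = λ·(20 - 20) - 55 ≡ 6. → (20, 6)
6P: (20, 6) + (48, 56). λ = (56 - 6)/(48 - 20) ≡ 50/28 mod 61. 28⁻¹ ≡ 24 (mod 61), so λ ≡ 41.
  x = λ² - 20 - 48 = 1681 - 68 ≡ 27; y = λ·(20 - 27) - 6 ≡ 12. → (27, 12)
7P: (27, 12) + (48, 56). λ = (56 - 12)/(48 - 27) ≡ 44/21 mod 61. 21⁻¹ ≡ 32 (mod 61) since 21·32 = 672 ≡ 1, so λ ≡ 5.
  x = λ² - 27 - 48 = 25 - 75 ≡ 11; y = λ·(27 - 11) - 12 ≡ 7. → (11, 7)
8P: (11, 7) + (48, 56). λ = (56 - 7)/(48 - 11) ≡ 49/37 mod 61. 37⁻¹ ≡ 33 (mod 61), so λ ≡ 31.
  x = λ² - 11 - 48 = 961 - 59 ≡ 48; y = λ·(11 - 48) - 7 ≡ 5. → (48, 5)
9P: (48, 5) + (48, 56): same x and y₁ ≡ -y₂, so the sum is O.
9P = O, so the order is 9.

9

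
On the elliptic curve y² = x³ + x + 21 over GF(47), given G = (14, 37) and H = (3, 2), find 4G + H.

First 4G:
Double-and-add on 4 = (100)₂. Start with G = (14, 37) for the leading 1-bit.
double: tangent at (14, 37): λ = (3·14² + 1)/(2·37) ≡ 25/27. 27⁻¹ ≡ 7 (mod 47), so λ ≡ 25·7 ≡ 34.
  x = λ² - 14 - 14 = 1156 - 28 ≡ 0; y = λ·(14 - 0) - 37 ≡ 16. → (0, 16)
double: tangent at (0, 16): λ = (3·0² + 1)/(2·16) ≡ 1/32. 32⁻¹ ≡ 25 (mod 47) since 32·25 = 800 ≡ 1, so λ ≡ 1·25 ≡ 25.
  x = λ² - 0 - 0 = 625 - 0 ≡ 14; y = λ·(0 - 14) - 16 ≡ 10. → (14, 10)
4G = (14, 10).
Finally 4G + H:
(14, 10) + (3, 2). λ = (2 - 10)/(3 - 14) ≡ 39/36 mod 47. 36⁻¹ ≡ 17 (mod 47), so λ ≡ 5.
  x = λ² - 14 - 3 = 25 - 17 ≡ 8; y = λ·(14 - 8) - 10 ≡ 20. → (8, 20)

(8, 20)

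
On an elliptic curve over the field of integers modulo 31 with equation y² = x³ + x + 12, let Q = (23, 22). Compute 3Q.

(29, 8)

Repeated addition: build up to 3Q.
2Q: tangent at (23, 22): λ = (3·23² + 1)/(2·22) ≡ 7/13. 13⁻¹ ≡ 12 (mod 31), so λ ≡ 7·12 ≡ 22.
  x = λ² - 23 - 23 = 484 - 46 ≡ 4; y = λ·(23 - 4) - 22 ≡ 24. → (4, 24)
3Q: (4, 24) + (23, 22). λ = (22 - 24)/(23 - 4) ≡ 29/19 mod 31. 19⁻¹ ≡ 18 (mod 31), so λ ≡ 26.
  x = λ² - 4 - 23 = 676 - 27 ≡ 29; y = λ·(4 - 29) - 24 ≡ 8. → (29, 8)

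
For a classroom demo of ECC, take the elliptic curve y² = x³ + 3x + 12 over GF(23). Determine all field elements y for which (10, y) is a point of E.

x³ + 3x + 12 = 1042 ≡ 7 (mod 23).
7 is a non-residue mod 23; no y exists.

none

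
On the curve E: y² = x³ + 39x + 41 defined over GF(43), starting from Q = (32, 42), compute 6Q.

Double-and-add on 6 = (110)₂. Start with Q = (32, 42) for the leading 1-bit.
double: tangent at (32, 42): λ = (3·32² + 39)/(2·42) ≡ 15/41. 41⁻¹ ≡ 21 (mod 43), so λ ≡ 15·21 ≡ 14.
  x = λ² - 32 - 32 = 196 - 64 ≡ 3; y = λ·(32 - 3) - 42 ≡ 20. → (3, 20)
add Q: (3, 20) + (32, 42). λ = (42 - 20)/(32 - 3) ≡ 22/29 mod 43. 29⁻¹ ≡ 3 (mod 43), so λ ≡ 23.
  x = λ² - 3 - 32 = 529 - 35 ≡ 21; y = λ·(3 - 21) - 20 ≡ 39. → (21, 39)
double: tangent at (21, 39): λ = (3·21² + 39)/(2·39) ≡ 29/35. 35⁻¹ ≡ 16 (mod 43), so λ ≡ 29·16 ≡ 34.
  x = λ² - 21 - 21 = 1156 - 42 ≡ 39; y = λ·(21 - 39) - 39 ≡ 37. → (39, 37)

(39, 37)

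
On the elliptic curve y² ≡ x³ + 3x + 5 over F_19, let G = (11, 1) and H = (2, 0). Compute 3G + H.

First 3G:
Repeated addition: build up to 3G.
2G: tangent at (11, 1): λ = (3·11² + 3)/(2·1) ≡ 5/2. 2⁻¹ ≡ 10 (mod 19), so λ ≡ 5·10 ≡ 12.
  x = λ² - 11 - 11 = 144 - 22 ≡ 8; y = λ·(11 - 8) - 1 ≡ 16. → (8, 16)
3G: (8, 16) + (11, 1). λ = (1 - 16)/(11 - 8) ≡ 4/3 mod 19. 3⁻¹ ≡ 13 (mod 19) since 3·13 = 39 ≡ 1, so λ ≡ 14.
  x = λ² - 8 - 11 = 196 - 19 ≡ 6; y = λ·(8 - 6) - 16 ≡ 12. → (6, 12)
3G = (6, 12).
Finally 3G + H:
(6, 12) + (2, 0). λ = (0 - 12)/(2 - 6) ≡ 7/15 mod 19. 15⁻¹ ≡ 14 (mod 19) since 15·14 = 210 ≡ 1, so λ ≡ 3.
  x = λ² - 6 - 2 = 9 - 8 ≡ 1; y = λ·(6 - 1) - 12 ≡ 3. → (1, 3)

(1, 3)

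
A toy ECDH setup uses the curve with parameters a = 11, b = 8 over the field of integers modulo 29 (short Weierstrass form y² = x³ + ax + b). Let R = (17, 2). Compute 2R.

tangent at (17, 2): λ = (3·17² + 11)/(2·2) ≡ 8/4. 4⁻¹ ≡ 22 (mod 29) since 4·22 = 88 ≡ 1, so λ ≡ 8·22 ≡ 2.
  x = λ² - 17 - 17 = 4 - 34 ≡ 28; y = λ·(17 - 28) - 2 ≡ 5. → (28, 5)

(28, 5)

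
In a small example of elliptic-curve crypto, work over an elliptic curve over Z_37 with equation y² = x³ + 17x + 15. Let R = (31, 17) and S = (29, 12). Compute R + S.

(11, 33)

(31, 17) + (29, 12). λ = (12 - 17)/(29 - 31) ≡ 32/35 mod 37. 35⁻¹ ≡ 18 (mod 37), so λ ≡ 21.
  x = λ² - 31 - 29 = 441 - 60 ≡ 11; y = λ·(31 - 11) - 17 ≡ 33. → (11, 33)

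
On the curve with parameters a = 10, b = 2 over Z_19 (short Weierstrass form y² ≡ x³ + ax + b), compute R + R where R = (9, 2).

tangent at (9, 2): λ = (3·9² + 10)/(2·2) ≡ 6/4. 4⁻¹ ≡ 5 (mod 19), so λ ≡ 6·5 ≡ 11.
  x = λ² - 9 - 9 = 121 - 18 ≡ 8; y = λ·(9 - 8) - 2 ≡ 9. → (8, 9)

(8, 9)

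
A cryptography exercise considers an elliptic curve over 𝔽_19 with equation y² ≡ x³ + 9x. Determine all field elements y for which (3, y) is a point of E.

x³ + 9x + 0 = 54 ≡ 16 (mod 19).
Square roots of 16 mod 19: 4 and 15 (since 4² = 16 ≡ 16).

4, 15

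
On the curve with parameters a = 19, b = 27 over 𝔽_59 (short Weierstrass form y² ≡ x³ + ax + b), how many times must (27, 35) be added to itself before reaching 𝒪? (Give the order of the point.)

7

2P: tangent at (27, 35): λ = (3·27² + 19)/(2·35) ≡ 23/11. 11⁻¹ ≡ 43 (mod 59) since 11·43 = 473 ≡ 1, so λ ≡ 23·43 ≡ 45.
  x = λ² - 27 - 27 = 2025 - 54 ≡ 24; y = λ·(27 - 24) - 35 ≡ 41. → (24, 41)
3P: (24, 41) + (27, 35). λ = (35 - 41)/(27 - 24) ≡ 53/3 mod 59. 3⁻¹ ≡ 20 (mod 59), so λ ≡ 57.
  x = λ² - 24 - 27 = 3249 - 51 ≡ 12; y = λ·(24 - 12) - 41 ≡ 53. → (12, 53)
4P: (12, 53) + (27, 35). λ = (35 - 53)/(27 - 12) ≡ 41/15 mod 59. 15⁻¹ ≡ 4 (mod 59) since 15·4 = 60 ≡ 1, so λ ≡ 46.
  x = λ² - 12 - 27 = 2116 - 39 ≡ 12; y = λ·(12 - 12) - 53 ≡ 6. → (12, 6)
5P: (12, 6) + (27, 35). λ = (35 - 6)/(27 - 12) ≡ 29/15 mod 59. 15⁻¹ ≡ 4 (mod 59), so λ ≡ 57.
  x = λ² - 12 - 27 = 3249 - 39 ≡ 24; y = λ·(12 - 24) - 6 ≡ 18. → (24, 18)
6P: (24, 18) + (27, 35). λ = (35 - 18)/(27 - 24) ≡ 17/3 mod 59. 3⁻¹ ≡ 20 (mod 59), so λ ≡ 45.
  x = λ² - 24 - 27 = 2025 - 51 ≡ 27; y = λ·(24 - 27) - 18 ≡ 24. → (27, 24)
7P: (27, 24) + (27, 35): same x and y₁ ≡ -y₂, so the sum is 𝒪.
7P = 𝒪, so the order is 7.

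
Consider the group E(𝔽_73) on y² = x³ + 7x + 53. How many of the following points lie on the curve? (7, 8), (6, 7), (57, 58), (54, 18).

(7, 8): 8² ≡ 64, rhs ≡ 7 → off.
(6, 7): 7² ≡ 49, rhs ≡ 19 → off.
(57, 58): 58² ≡ 6, rhs ≡ 6 → on.
(54, 18): 18² ≡ 32, rhs ≡ 69 → off.

1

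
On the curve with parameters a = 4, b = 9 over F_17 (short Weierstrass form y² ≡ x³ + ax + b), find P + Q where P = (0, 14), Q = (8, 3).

(0, 3)

(0, 14) + (8, 3). λ = (3 - 14)/(8 - 0) ≡ 6/8 mod 17. 8⁻¹ ≡ 15 (mod 17), so λ ≡ 5.
  x = λ² - 0 - 8 = 25 - 8 ≡ 0; y = λ·(0 - 0) - 14 ≡ 3. → (0, 3)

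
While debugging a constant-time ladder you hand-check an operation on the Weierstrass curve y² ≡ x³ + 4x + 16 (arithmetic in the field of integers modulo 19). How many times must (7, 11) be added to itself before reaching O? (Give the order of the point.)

2P: tangent at (7, 11): λ = (3·7² + 4)/(2·11) ≡ 18/3. 3⁻¹ ≡ 13 (mod 19), so λ ≡ 18·13 ≡ 6.
  x = λ² - 7 - 7 = 36 - 14 ≡ 3; y = λ·(7 - 3) - 11 ≡ 13. → (3, 13)
3P: (3, 13) + (7, 11). λ = (11 - 13)/(7 - 3) ≡ 17/4 mod 19. 4⁻¹ ≡ 5 (mod 19) since 4·5 = 20 ≡ 1, so λ ≡ 9.
  x = λ² - 3 - 7 = 81 - 10 ≡ 14; y = λ·(3 - 14) - 13 ≡ 2. → (14, 2)
4P: (14, 2) + (7, 11). λ = (11 - 2)/(7 - 14) ≡ 9/12 mod 19. 12⁻¹ ≡ 8 (mod 19) since 12·8 = 96 ≡ 1, so λ ≡ 15.
  x = λ² - 14 - 7 = 225 - 21 ≡ 14; y = λ·(14 - 14) - 2 ≡ 17. → (14, 17)
5P: (14, 17) + (7, 11). λ = (11 - 17)/(7 - 14) ≡ 13/12 mod 19. 12⁻¹ ≡ 8 (mod 19), so λ ≡ 9.
  x = λ² - 14 - 7 = 81 - 21 ≡ 3; y = λ·(14 - 3) - 17 ≡ 6. → (3, 6)
6P: (3, 6) + (7, 11). λ = (11 - 6)/(7 - 3) ≡ 5/4 mod 19. 4⁻¹ ≡ 5 (mod 19), so λ ≡ 6.
  x = λ² - 3 - 7 = 36 - 10 ≡ 7; y = λ·(3 - 7) - 6 ≡ 8. → (7, 8)
7P: (7, 8) + (7, 11): same x and y₁ ≡ -y₂, so the sum is O.
7P = O, so the order is 7.

7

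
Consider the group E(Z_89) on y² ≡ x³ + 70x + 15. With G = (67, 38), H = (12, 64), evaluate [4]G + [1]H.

(31, 5)

First 4G:
Repeated addition: build up to 4G.
2G: tangent at (67, 38): λ = (3·67² + 70)/(2·38) ≡ 9/76. 76⁻¹ ≡ 41 (mod 89), so λ ≡ 9·41 ≡ 13.
  x = λ² - 67 - 67 = 169 - 134 ≡ 35; y = λ·(67 - 35) - 38 ≡ 22. → (35, 22)
3G: (35, 22) + (67, 38). λ = (38 - 22)/(67 - 35) ≡ 16/32 mod 89. 32⁻¹ ≡ 64 (mod 89), so λ ≡ 45.
  x = λ² - 35 - 67 = 2025 - 102 ≡ 54; y = λ·(35 - 54) - 22 ≡ 13. → (54, 13)
4G: (54, 13) + (67, 38). λ = (38 - 13)/(67 - 54) ≡ 25/13 mod 89. 13⁻¹ ≡ 48 (mod 89), so λ ≡ 43.
  x = λ² - 54 - 67 = 1849 - 121 ≡ 37; y = λ·(54 - 37) - 13 ≡ 6. → (37, 6)
4G = (37, 6).
Finally 4G + H:
(37, 6) + (12, 64). λ = (64 - 6)/(12 - 37) ≡ 58/64 mod 89. 64⁻¹ ≡ 32 (mod 89) since 64·32 = 2048 ≡ 1, so λ ≡ 76.
  x = λ² - 37 - 12 = 5776 - 49 ≡ 31; y = λ·(37 - 31) - 6 ≡ 5. → (31, 5)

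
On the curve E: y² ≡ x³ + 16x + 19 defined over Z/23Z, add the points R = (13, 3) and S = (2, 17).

(13, 3) + (2, 17). λ = (17 - 3)/(2 - 13) ≡ 14/12 mod 23. 12⁻¹ ≡ 2 (mod 23), so λ ≡ 5.
  x = λ² - 13 - 2 = 25 - 15 ≡ 10; y = λ·(13 - 10) - 3 ≡ 12. → (10, 12)

(10, 12)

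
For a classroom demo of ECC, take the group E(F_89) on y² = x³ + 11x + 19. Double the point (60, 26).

(68, 36)

tangent at (60, 26): λ = (3·60² + 11)/(2·26) ≡ 42/52. 52⁻¹ ≡ 12 (mod 89), so λ ≡ 42·12 ≡ 59.
  x = λ² - 60 - 60 = 3481 - 120 ≡ 68; y = λ·(60 - 68) - 26 ≡ 36. → (68, 36)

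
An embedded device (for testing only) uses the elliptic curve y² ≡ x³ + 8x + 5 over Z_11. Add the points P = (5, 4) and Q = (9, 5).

(6, 4)

(5, 4) + (9, 5). λ = (5 - 4)/(9 - 5) ≡ 1/4 mod 11. 4⁻¹ ≡ 3 (mod 11) since 4·3 = 12 ≡ 1, so λ ≡ 3.
  x = λ² - 5 - 9 = 9 - 14 ≡ 6; y = λ·(5 - 6) - 4 ≡ 4. → (6, 4)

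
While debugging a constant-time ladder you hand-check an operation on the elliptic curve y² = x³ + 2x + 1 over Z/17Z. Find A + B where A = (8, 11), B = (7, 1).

(0, 1)

(8, 11) + (7, 1). λ = (1 - 11)/(7 - 8) ≡ 7/16 mod 17. 16⁻¹ ≡ 16 (mod 17) since 16·16 = 256 ≡ 1, so λ ≡ 10.
  x = λ² - 8 - 7 = 100 - 15 ≡ 0; y = λ·(8 - 0) - 11 ≡ 1. → (0, 1)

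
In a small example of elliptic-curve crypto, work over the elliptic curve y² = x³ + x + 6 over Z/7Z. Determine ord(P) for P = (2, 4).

2P: tangent at (2, 4): λ = (3·2² + 1)/(2·4) ≡ 6/1. 1⁻¹ ≡ 1 (mod 7) since 1·1 = 1 ≡ 1, so λ ≡ 6·1 ≡ 6.
  x = λ² - 2 - 2 = 36 - 4 ≡ 4; y = λ·(2 - 4) - 4 ≡ 5. → (4, 5)
3P: (4, 5) + (2, 4). λ = (4 - 5)/(2 - 4) ≡ 6/5 mod 7. 5⁻¹ ≡ 3 (mod 7), so λ ≡ 4.
  x = λ² - 4 - 2 = 16 - 6 ≡ 3; y = λ·(4 - 3) - 5 ≡ 6. → (3, 6)
4P: (3, 6) + (2, 4). λ = (4 - 6)/(2 - 3) ≡ 5/6 mod 7. 6⁻¹ ≡ 6 (mod 7), so λ ≡ 2.
  x = λ² - 3 - 2 = 4 - 5 ≡ 6; y = λ·(3 - 6) - 6 ≡ 2. → (6, 2)
5P: (6, 2) + (2, 4). λ = (4 - 2)/(2 - 6) ≡ 2/3 mod 7. 3⁻¹ ≡ 5 (mod 7), so λ ≡ 3.
  x = λ² - 6 - 2 = 9 - 8 ≡ 1; y = λ·(6 - 1) - 2 ≡ 6. → (1, 6)
6P: (1, 6) + (2, 4). λ = (4 - 6)/(2 - 1) ≡ 5/1 mod 7. 1⁻¹ ≡ 1 (mod 7), so λ ≡ 5.
  x = λ² - 1 - 2 = 25 - 3 ≡ 1; y = λ·(1 - 1) - 6 ≡ 1. → (1, 1)
7P: (1, 1) + (2, 4). λ = (4 - 1)/(2 - 1) ≡ 3/1 mod 7. 1⁻¹ ≡ 1 (mod 7), so λ ≡ 3.
  x = λ² - 1 - 2 = 9 - 3 ≡ 6; y = λ·(1 - 6) - 1 ≡ 5. → (6, 5)
8P: (6, 5) + (2, 4). λ = (4 - 5)/(2 - 6) ≡ 6/3 mod 7. 3⁻¹ ≡ 5 (mod 7), so λ ≡ 2.
  x = λ² - 6 - 2 = 4 - 8 ≡ 3; y = λ·(6 - 3) - 5 ≡ 1. → (3, 1)
9P: (3, 1) + (2, 4). λ = (4 - 1)/(2 - 3) ≡ 3/6 mod 7. 6⁻¹ ≡ 6 (mod 7), so λ ≡ 4.
  x = λ² - 3 - 2 = 16 - 5 ≡ 4; y = λ·(3 - 4) - 1 ≡ 2. → (4, 2)
10P: (4, 2) + (2, 4). λ = (4 - 2)/(2 - 4) ≡ 2/5 mod 7. 5⁻¹ ≡ 3 (mod 7) since 5·3 = 15 ≡ 1, so λ ≡ 6.
  x = λ² - 4 - 2 = 36 - 6 ≡ 2; y = λ·(4 - 2) - 2 ≡ 3. → (2, 3)
11P: (2, 3) + (2, 4): same x and y₁ ≡ -y₂, so the sum is O.
11P = O, so the order is 11.

11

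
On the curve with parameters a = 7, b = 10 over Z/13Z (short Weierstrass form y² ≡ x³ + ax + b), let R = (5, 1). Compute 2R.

(7, 8)

tangent at (5, 1): λ = (3·5² + 7)/(2·1) ≡ 4/2. 2⁻¹ ≡ 7 (mod 13), so λ ≡ 4·7 ≡ 2.
  x = λ² - 5 - 5 = 4 - 10 ≡ 7; y = λ·(5 - 7) - 1 ≡ 8. → (7, 8)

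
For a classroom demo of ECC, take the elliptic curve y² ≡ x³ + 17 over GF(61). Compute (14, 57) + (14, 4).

O

The two points share x = 14 and their y-coordinates satisfy 57 + 4 ≡ 0 (mod 61), so they are inverses. Their sum is ∞.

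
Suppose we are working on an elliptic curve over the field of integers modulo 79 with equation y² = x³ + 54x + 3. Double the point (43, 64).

tangent at (43, 64): λ = (3·43² + 54)/(2·64) ≡ 71/49. 49⁻¹ ≡ 50 (mod 79) since 49·50 = 2450 ≡ 1, so λ ≡ 71·50 ≡ 74.
  x = λ² - 43 - 43 = 5476 - 86 ≡ 18; y = λ·(43 - 18) - 64 ≡ 48. → (18, 48)

(18, 48)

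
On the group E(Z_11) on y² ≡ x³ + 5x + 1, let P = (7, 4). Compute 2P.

tangent at (7, 4): λ = (3·7² + 5)/(2·4) ≡ 9/8. 8⁻¹ ≡ 7 (mod 11), so λ ≡ 9·7 ≡ 8.
  x = λ² - 7 - 7 = 64 - 14 ≡ 6; y = λ·(7 - 6) - 4 ≡ 4. → (6, 4)

(6, 4)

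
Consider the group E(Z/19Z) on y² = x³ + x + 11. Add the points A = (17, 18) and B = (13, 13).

(6, 10)

(17, 18) + (13, 13). λ = (13 - 18)/(13 - 17) ≡ 14/15 mod 19. 15⁻¹ ≡ 14 (mod 19), so λ ≡ 6.
  x = λ² - 17 - 13 = 36 - 30 ≡ 6; y = λ·(17 - 6) - 18 ≡ 10. → (6, 10)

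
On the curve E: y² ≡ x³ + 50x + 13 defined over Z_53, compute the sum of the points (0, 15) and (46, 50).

(32, 39)

(0, 15) + (46, 50). λ = (50 - 15)/(46 - 0) ≡ 35/46 mod 53. 46⁻¹ ≡ 15 (mod 53), so λ ≡ 48.
  x = λ² - 0 - 46 = 2304 - 46 ≡ 32; y = λ·(0 - 32) - 15 ≡ 39. → (32, 39)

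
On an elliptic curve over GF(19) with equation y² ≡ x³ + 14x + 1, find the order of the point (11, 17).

9

2P: tangent at (11, 17): λ = (3·11² + 14)/(2·17) ≡ 16/15. 15⁻¹ ≡ 14 (mod 19) since 15·14 = 210 ≡ 1, so λ ≡ 16·14 ≡ 15.
  x = λ² - 11 - 11 = 225 - 22 ≡ 13; y = λ·(11 - 13) - 17 ≡ 10. → (13, 10)
3P: (13, 10) + (11, 17). λ = (17 - 10)/(11 - 13) ≡ 7/17 mod 19. 17⁻¹ ≡ 9 (mod 19), so λ ≡ 6.
  x = λ² - 13 - 11 = 36 - 24 ≡ 12; y = λ·(13 - 12) - 10 ≡ 15. → (12, 15)
4P: (12, 15) + (11, 17). λ = (17 - 15)/(11 - 12) ≡ 2/18 mod 19. 18⁻¹ ≡ 18 (mod 19), so λ ≡ 17.
  x = λ² - 12 - 11 = 289 - 23 ≡ 0; y = λ·(12 - 0) - 15 ≡ 18. → (0, 18)
5P: (0, 18) + (11, 17). λ = (17 - 18)/(11 - 0) ≡ 18/11 mod 19. 11⁻¹ ≡ 7 (mod 19), so λ ≡ 12.
  x = λ² - 0 - 11 = 144 - 11 ≡ 0; y = λ·(0 - 0) - 18 ≡ 1. → (0, 1)
6P: (0, 1) + (11, 17). λ = (17 - 1)/(11 - 0) ≡ 16/11 mod 19. 11⁻¹ ≡ 7 (mod 19), so λ ≡ 17.
  x = λ² - 0 - 11 = 289 - 11 ≡ 12; y = λ·(0 - 12) - 1 ≡ 4. → (12, 4)
7P: (12, 4) + (11, 17). λ = (17 - 4)/(11 - 12) ≡ 13/18 mod 19. 18⁻¹ ≡ 18 (mod 19) since 18·18 = 324 ≡ 1, so λ ≡ 6.
  x = λ² - 12 - 11 = 36 - 23 ≡ 13; y = λ·(12 - 13) - 4 ≡ 9. → (13, 9)
8P: (13, 9) + (11, 17). λ = (17 - 9)/(11 - 13) ≡ 8/17 mod 19. 17⁻¹ ≡ 9 (mod 19), so λ ≡ 15.
  x = λ² - 13 - 11 = 225 - 24 ≡ 11; y = λ·(13 - 11) - 9 ≡ 2. → (11, 2)
9P: (11, 2) + (11, 17): same x and y₁ ≡ -y₂, so the sum is ∞.
9P = ∞, so the order is 9.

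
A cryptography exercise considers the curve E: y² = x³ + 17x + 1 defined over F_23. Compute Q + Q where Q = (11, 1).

(14, 4)

tangent at (11, 1): λ = (3·11² + 17)/(2·1) ≡ 12/2. 2⁻¹ ≡ 12 (mod 23), so λ ≡ 12·12 ≡ 6.
  x = λ² - 11 - 11 = 36 - 22 ≡ 14; y = λ·(11 - 14) - 1 ≡ 4. → (14, 4)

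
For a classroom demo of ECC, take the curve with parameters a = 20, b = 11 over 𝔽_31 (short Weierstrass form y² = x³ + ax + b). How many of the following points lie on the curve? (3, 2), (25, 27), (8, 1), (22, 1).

(3, 2): 2² ≡ 4, rhs ≡ 5 → off.
(25, 27): 27² ≡ 16, rhs ≡ 16 → on.
(8, 1): 1² ≡ 1, rhs ≡ 1 → on.
(22, 1): 1² ≡ 1, rhs ≡ 1 → on.

3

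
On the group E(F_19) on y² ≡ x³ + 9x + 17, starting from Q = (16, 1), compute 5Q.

(18, 11)

Double-and-add on 5 = (101)₂. Start with Q = (16, 1) for the leading 1-bit.
double: tangent at (16, 1): λ = (3·16² + 9)/(2·1) ≡ 17/2. 2⁻¹ ≡ 10 (mod 19) since 2·10 = 20 ≡ 1, so λ ≡ 17·10 ≡ 18.
  x = λ² - 16 - 16 = 324 - 32 ≡ 7; y = λ·(16 - 7) - 1 ≡ 9. → (7, 9)
double: tangent at (7, 9): λ = (3·7² + 9)/(2·9) ≡ 4/18. 18⁻¹ ≡ 18 (mod 19) since 18·18 = 324 ≡ 1, so λ ≡ 4·18 ≡ 15.
  x = λ² - 7 - 7 = 225 - 14 ≡ 2; y = λ·(7 - 2) - 9 ≡ 9. → (2, 9)
add Q: (2, 9) + (16, 1). λ = (1 - 9)/(16 - 2) ≡ 11/14 mod 19. 14⁻¹ ≡ 15 (mod 19), so λ ≡ 13.
  x = λ² - 2 - 16 = 169 - 18 ≡ 18; y = λ·(2 - 18) - 9 ≡ 11. → (18, 11)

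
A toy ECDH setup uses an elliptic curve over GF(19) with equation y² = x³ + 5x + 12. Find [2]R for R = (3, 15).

(10, 13)

tangent at (3, 15): λ = (3·3² + 5)/(2·15) ≡ 13/11. 11⁻¹ ≡ 7 (mod 19), so λ ≡ 13·7 ≡ 15.
  x = λ² - 3 - 3 = 225 - 6 ≡ 10; y = λ·(3 - 10) - 15 ≡ 13. → (10, 13)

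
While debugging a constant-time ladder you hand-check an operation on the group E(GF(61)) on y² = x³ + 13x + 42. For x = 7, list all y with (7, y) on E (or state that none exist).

7, 54

x³ + 13x + 42 = 476 ≡ 49 (mod 61).
Square roots of 49 mod 61: 7 and 54 (since 7² = 49 ≡ 49).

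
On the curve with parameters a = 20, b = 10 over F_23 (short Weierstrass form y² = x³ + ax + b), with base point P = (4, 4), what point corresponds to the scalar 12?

(2, 9)

Double-and-add on 12 = (1100)₂. Start with P = (4, 4) for the leading 1-bit.
double: tangent at (4, 4): λ = (3·4² + 20)/(2·4) ≡ 22/8. 8⁻¹ ≡ 3 (mod 23) since 8·3 = 24 ≡ 1, so λ ≡ 22·3 ≡ 20.
  x = λ² - 4 - 4 = 400 - 8 ≡ 1; y = λ·(4 - 1) - 4 ≡ 10. → (1, 10)
add P: (1, 10) + (4, 4). λ = (4 - 10)/(4 - 1) ≡ 17/3 mod 23. 3⁻¹ ≡ 8 (mod 23) since 3·8 = 24 ≡ 1, so λ ≡ 21.
  x = λ² - 1 - 4 = 441 - 5 ≡ 22; y = λ·(1 - 22) - 10 ≡ 9. → (22, 9)
double: tangent at (22, 9): λ = (3·22² + 20)/(2·9) ≡ 0/18. 18⁻¹ ≡ 9 (mod 23) since 18·9 = 162 ≡ 1, so λ ≡ 0·9 ≡ 0.
  x = λ² - 22 - 22 = 0 - 44 ≡ 2; y = λ·(22 - 2) - 9 ≡ 14. → (2, 14)
double: tangent at (2, 14): λ = (3·2² + 20)/(2·14) ≡ 9/5. 5⁻¹ ≡ 14 (mod 23), so λ ≡ 9·14 ≡ 11.
  x = λ² - 2 - 2 = 121 - 4 ≡ 2; y = λ·(2 - 2) - 14 ≡ 9. → (2, 9)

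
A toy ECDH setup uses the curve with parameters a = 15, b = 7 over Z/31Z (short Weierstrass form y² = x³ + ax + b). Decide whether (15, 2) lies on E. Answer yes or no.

y² = 2² ≡ 4; x³ + 15x + 7 = 3607 ≡ 11 (mod 31). 4 ≠ 11.

no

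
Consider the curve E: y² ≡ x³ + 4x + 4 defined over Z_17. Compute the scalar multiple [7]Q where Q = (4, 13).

(8, 15)

Repeated addition: build up to 7Q.
2Q: tangent at (4, 13): λ = (3·4² + 4)/(2·13) ≡ 1/9. 9⁻¹ ≡ 2 (mod 17), so λ ≡ 1·2 ≡ 2.
  x = λ² - 4 - 4 = 4 - 8 ≡ 13; y = λ·(4 - 13) - 13 ≡ 3. → (13, 3)
3Q: (13, 3) + (4, 13). λ = (13 - 3)/(4 - 13) ≡ 10/8 mod 17. 8⁻¹ ≡ 15 (mod 17), so λ ≡ 14.
  x = λ² - 13 - 4 = 196 - 17 ≡ 9; y = λ·(13 - 9) - 3 ≡ 2. → (9, 2)
4Q: (9, 2) + (4, 13). λ = (13 - 2)/(4 - 9) ≡ 11/12 mod 17. 12⁻¹ ≡ 10 (mod 17) since 12·10 = 120 ≡ 1, so λ ≡ 8.
  x = λ² - 9 - 4 = 64 - 13 ≡ 0; y = λ·(9 - 0) - 2 ≡ 2. → (0, 2)
5Q: (0, 2) + (4, 13). λ = (13 - 2)/(4 - 0) ≡ 11/4 mod 17. 4⁻¹ ≡ 13 (mod 17) since 4·13 = 52 ≡ 1, so λ ≡ 7.
  x = λ² - 0 - 4 = 49 - 4 ≡ 11; y = λ·(0 - 11) - 2 ≡ 6. → (11, 6)
6Q: (11, 6) + (4, 13). λ = (13 - 6)/(4 - 11) ≡ 7/10 mod 17. 10⁻¹ ≡ 12 (mod 17) since 10·12 = 120 ≡ 1, so λ ≡ 16.
  x = λ² - 11 - 4 = 256 - 15 ≡ 3; y = λ·(11 - 3) - 6 ≡ 3. → (3, 3)
7Q: (3, 3) + (4, 13). λ = (13 - 3)/(4 - 3) ≡ 10/1 mod 17. 1⁻¹ ≡ 1 (mod 17), so λ ≡ 10.
  x = λ² - 3 - 4 = 100 - 7 ≡ 8; y = λ·(3 - 8) - 3 ≡ 15. → (8, 15)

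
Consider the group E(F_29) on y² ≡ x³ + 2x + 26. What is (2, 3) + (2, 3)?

(24, 23)

tangent at (2, 3): λ = (3·2² + 2)/(2·3) ≡ 14/6. 6⁻¹ ≡ 5 (mod 29) since 6·5 = 30 ≡ 1, so λ ≡ 14·5 ≡ 12.
  x = λ² - 2 - 2 = 144 - 4 ≡ 24; y = λ·(2 - 24) - 3 ≡ 23. → (24, 23)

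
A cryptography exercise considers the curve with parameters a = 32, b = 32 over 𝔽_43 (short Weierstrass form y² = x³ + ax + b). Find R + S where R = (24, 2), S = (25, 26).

(11, 9)

(24, 2) + (25, 26). λ = (26 - 2)/(25 - 24) ≡ 24/1 mod 43. 1⁻¹ ≡ 1 (mod 43), so λ ≡ 24.
  x = λ² - 24 - 25 = 576 - 49 ≡ 11; y = λ·(24 - 11) - 2 ≡ 9. → (11, 9)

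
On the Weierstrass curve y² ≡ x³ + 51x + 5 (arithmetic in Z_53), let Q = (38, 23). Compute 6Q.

Double-and-add on 6 = (110)₂. Start with Q = (38, 23) for the leading 1-bit.
double: tangent at (38, 23): λ = (3·38² + 51)/(2·23) ≡ 37/46. 46⁻¹ ≡ 15 (mod 53) since 46·15 = 690 ≡ 1, so λ ≡ 37·15 ≡ 25.
  x = λ² - 38 - 38 = 625 - 76 ≡ 19; y = λ·(38 - 19) - 23 ≡ 28. → (19, 28)
add Q: (19, 28) + (38, 23). λ = (23 - 28)/(38 - 19) ≡ 48/19 mod 53. 19⁻¹ ≡ 14 (mod 53) since 19·14 = 266 ≡ 1, so λ ≡ 36.
  x = λ² - 19 - 38 = 1296 - 57 ≡ 20; y = λ·(19 - 20) - 28 ≡ 42. → (20, 42)
double: tangent at (20, 42): λ = (3·20² + 51)/(2·42) ≡ 32/31. 31⁻¹ ≡ 12 (mod 53) since 31·12 = 372 ≡ 1, so λ ≡ 32·12 ≡ 13.
  x = λ² - 20 - 20 = 169 - 40 ≡ 23; y = λ·(20 - 23) - 42 ≡ 25. → (23, 25)

(23, 25)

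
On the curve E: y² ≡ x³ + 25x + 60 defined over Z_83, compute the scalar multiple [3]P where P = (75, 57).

Repeated addition: build up to 3P.
2P: tangent at (75, 57): λ = (3·75² + 25)/(2·57) ≡ 51/31. 31⁻¹ ≡ 75 (mod 83) since 31·75 = 2325 ≡ 1, so λ ≡ 51·75 ≡ 7.
  x = λ² - 75 - 75 = 49 - 150 ≡ 65; y = λ·(75 - 65) - 57 ≡ 13. → (65, 13)
3P: (65, 13) + (75, 57). λ = (57 - 13)/(75 - 65) ≡ 44/10 mod 83. 10⁻¹ ≡ 25 (mod 83), so λ ≡ 21.
  x = λ² - 65 - 75 = 441 - 140 ≡ 52; y = λ·(65 - 52) - 13 ≡ 11. → (52, 11)

(52, 11)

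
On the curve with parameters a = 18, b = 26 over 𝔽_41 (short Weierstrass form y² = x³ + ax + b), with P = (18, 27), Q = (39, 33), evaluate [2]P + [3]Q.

(36, 4)

First 2P:
Repeated addition: build up to 2P.
2P: tangent at (18, 27): λ = (3·18² + 18)/(2·27) ≡ 6/13. 13⁻¹ ≡ 19 (mod 41) since 13·19 = 247 ≡ 1, so λ ≡ 6·19 ≡ 32.
  x = λ² - 18 - 18 = 1024 - 36 ≡ 4; y = λ·(18 - 4) - 27 ≡ 11. → (4, 11)
2P = (4, 11).
Next 3Q:
Repeated addition: build up to 3Q.
2Q: tangent at (39, 33): λ = (3·39² + 18)/(2·33) ≡ 30/25. 25⁻¹ ≡ 23 (mod 41) since 25·23 = 575 ≡ 1, so λ ≡ 30·23 ≡ 34.
  x = λ² - 39 - 39 = 1156 - 78 ≡ 12; y = λ·(39 - 12) - 33 ≡ 24. → (12, 24)
3Q: (12, 24) + (39, 33). λ = (33 - 24)/(39 - 12) ≡ 9/27 mod 41. 27⁻¹ ≡ 38 (mod 41), so λ ≡ 14.
  x = λ² - 12 - 39 = 196 - 51 ≡ 22; y = λ·(12 - 22) - 24 ≡ 0. → (22, 0)
3Q = (22, 0).
Finally 2P + 3Q:
(4, 11) + (22, 0). λ = (0 - 11)/(22 - 4) ≡ 30/18 mod 41. 18⁻¹ ≡ 16 (mod 41), so λ ≡ 29.
  x = λ² - 4 - 22 = 841 - 26 ≡ 36; y = λ·(4 - 36) - 11 ≡ 4. → (36, 4)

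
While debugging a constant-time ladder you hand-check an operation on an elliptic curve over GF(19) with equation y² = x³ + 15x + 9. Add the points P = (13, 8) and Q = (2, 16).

(5, 0)

(13, 8) + (2, 16). λ = (16 - 8)/(2 - 13) ≡ 8/8 mod 19. 8⁻¹ ≡ 12 (mod 19) since 8·12 = 96 ≡ 1, so λ ≡ 1.
  x = λ² - 13 - 2 = 1 - 15 ≡ 5; y = λ·(13 - 5) - 8 ≡ 0. → (5, 0)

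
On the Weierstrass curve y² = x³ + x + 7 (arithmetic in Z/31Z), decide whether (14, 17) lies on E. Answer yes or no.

y² = 17² ≡ 10; x³ + 1x + 7 = 2765 ≡ 6 (mod 31). 10 ≠ 6.

no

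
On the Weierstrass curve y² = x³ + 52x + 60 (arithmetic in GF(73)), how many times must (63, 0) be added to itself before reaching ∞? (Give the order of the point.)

2P: (63, 0) + (63, 0): same x and y₁ ≡ -y₂, so the sum is ∞.
2P = ∞, so the order is 2.

2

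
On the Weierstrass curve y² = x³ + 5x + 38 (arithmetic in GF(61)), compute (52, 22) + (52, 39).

The two points share x = 52 and their y-coordinates satisfy 22 + 39 ≡ 0 (mod 61), so they are inverses. Their sum is ∞.

O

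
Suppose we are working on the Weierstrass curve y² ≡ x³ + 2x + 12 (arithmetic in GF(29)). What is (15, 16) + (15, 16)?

(23, 25)

tangent at (15, 16): λ = (3·15² + 2)/(2·16) ≡ 10/3. 3⁻¹ ≡ 10 (mod 29), so λ ≡ 10·10 ≡ 13.
  x = λ² - 15 - 15 = 169 - 30 ≡ 23; y = λ·(15 - 23) - 16 ≡ 25. → (23, 25)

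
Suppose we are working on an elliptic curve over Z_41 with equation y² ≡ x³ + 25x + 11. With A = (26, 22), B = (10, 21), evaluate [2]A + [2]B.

(31, 27)

First 2A:
Repeated addition: build up to 2A.
2A: tangent at (26, 22): λ = (3·26² + 25)/(2·22) ≡ 3/3. 3⁻¹ ≡ 14 (mod 41) since 3·14 = 42 ≡ 1, so λ ≡ 3·14 ≡ 1.
  x = λ² - 26 - 26 = 1 - 52 ≡ 31; y = λ·(26 - 31) - 22 ≡ 14. → (31, 14)
2A = (31, 14).
Next 2B:
Repeated addition: build up to 2B.
2B: tangent at (10, 21): λ = (3·10² + 25)/(2·21) ≡ 38/1. 1⁻¹ ≡ 1 (mod 41), so λ ≡ 38·1 ≡ 38.
  x = λ² - 10 - 10 = 1444 - 20 ≡ 30; y = λ·(10 - 30) - 21 ≡ 39. → (30, 39)
2B = (30, 39).
Finally 2A + 2B:
(31, 14) + (30, 39). λ = (39 - 14)/(30 - 31) ≡ 25/40 mod 41. 40⁻¹ ≡ 40 (mod 41) since 40·40 = 1600 ≡ 1, so λ ≡ 16.
  x = λ² - 31 - 30 = 256 - 61 ≡ 31; y = λ·(31 - 31) - 14 ≡ 27. → (31, 27)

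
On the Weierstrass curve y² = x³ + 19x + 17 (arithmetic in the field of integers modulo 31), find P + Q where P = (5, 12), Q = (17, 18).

(17, 13)

(5, 12) + (17, 18). λ = (18 - 12)/(17 - 5) ≡ 6/12 mod 31. 12⁻¹ ≡ 13 (mod 31) since 12·13 = 156 ≡ 1, so λ ≡ 16.
  x = λ² - 5 - 17 = 256 - 22 ≡ 17; y = λ·(5 - 17) - 12 ≡ 13. → (17, 13)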